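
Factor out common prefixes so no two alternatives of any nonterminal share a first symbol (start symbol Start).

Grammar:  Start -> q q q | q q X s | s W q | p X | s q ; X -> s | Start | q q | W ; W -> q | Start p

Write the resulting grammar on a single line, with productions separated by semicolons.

Start has alternatives sharing prefix 'q q': factor to Start → q q Start1 with Start1 → q | X s.
Start has alternatives sharing prefix 's': factor to Start → s Start2 with Start2 → W q | q.

Start -> p X | q q Start1 | s Start2; X -> s | Start | q q | W; W -> q | Start p; Start1 -> q | X s; Start2 -> W q | q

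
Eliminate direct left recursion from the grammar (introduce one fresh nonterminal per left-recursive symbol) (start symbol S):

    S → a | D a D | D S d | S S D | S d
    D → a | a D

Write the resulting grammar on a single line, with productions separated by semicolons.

S → a S' | D a D S' | D S d S'; D → a | a D; S' → S D S' | d S' | ε

Directly left-recursive nonterminal: S.
For S: α = {S D, d}, β = {a, D a D, D S d}. Rewrite as S → β S' and S' → α S' | ε.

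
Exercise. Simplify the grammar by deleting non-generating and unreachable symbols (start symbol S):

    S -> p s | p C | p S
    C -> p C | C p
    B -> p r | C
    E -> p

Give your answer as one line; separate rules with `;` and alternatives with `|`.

Generating nonterminals: {B, E, S}.
Reachable from S after that: {S}.
Removed useless symbols: {B, C, E} and every production mentioning them.

S -> p s | p S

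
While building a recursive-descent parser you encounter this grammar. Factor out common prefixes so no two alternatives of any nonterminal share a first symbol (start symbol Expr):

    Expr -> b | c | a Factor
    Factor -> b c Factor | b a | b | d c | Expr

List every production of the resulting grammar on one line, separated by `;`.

Factor has alternatives sharing prefix 'b': factor to Factor → b Factor1 with Factor1 → c Factor | a | ε.

Expr -> b | c | a Factor; Factor -> d c | Expr | b Factor1; Factor1 -> c Factor | a | ε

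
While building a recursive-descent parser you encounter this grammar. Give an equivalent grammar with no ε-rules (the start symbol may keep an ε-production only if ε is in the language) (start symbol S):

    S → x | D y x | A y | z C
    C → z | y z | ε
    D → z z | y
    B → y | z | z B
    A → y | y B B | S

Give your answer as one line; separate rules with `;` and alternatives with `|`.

S → x | D y x | A y | z C | z; C → z | y z; D → z z | y; B → y | z | z B; A → y | y B B | S

Nullable set = {C}.
ε ∉ L(G), so no ε-production is kept.
For each production, add variants omitting each subset of nullable occurrences: S → z C gives z C | z.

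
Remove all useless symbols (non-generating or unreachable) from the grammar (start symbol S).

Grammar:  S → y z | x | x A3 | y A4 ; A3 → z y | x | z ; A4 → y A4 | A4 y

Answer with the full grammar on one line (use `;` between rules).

Generating nonterminals: {A3, S}.
Reachable from S after that: {A3, S}.
Removed useless symbols: {A4} and every production mentioning them.

S → y z | x | x A3; A3 → z y | x | z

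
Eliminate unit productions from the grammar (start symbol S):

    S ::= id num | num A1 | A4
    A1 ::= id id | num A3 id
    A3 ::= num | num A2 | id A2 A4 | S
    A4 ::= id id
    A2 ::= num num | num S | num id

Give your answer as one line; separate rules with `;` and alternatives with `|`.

Unit pairs: A3 ⇒* {A4, S}; S ⇒* {A4}.
For every A with A ⇒* B via unit rules, add B's non-unit alternatives to A; then delete every rule of the form X → Y.

S ::= id id | id num | num A1; A1 ::= id id | num A3 id; A3 ::= id id | id num | num A1 | num | num A2 | id A2 A4; A4 ::= id id; A2 ::= num num | num S | num id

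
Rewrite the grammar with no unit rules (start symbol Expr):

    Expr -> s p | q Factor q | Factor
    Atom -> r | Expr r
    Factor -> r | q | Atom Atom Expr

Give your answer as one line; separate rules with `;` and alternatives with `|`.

Expr -> r | q | Atom Atom Expr | s p | q Factor q; Atom -> r | Expr r; Factor -> r | q | Atom Atom Expr

Unit pairs: Expr ⇒* {Factor}.
For each unit pair (A, B), copy every non-unit production of B to A, then drop all unit productions.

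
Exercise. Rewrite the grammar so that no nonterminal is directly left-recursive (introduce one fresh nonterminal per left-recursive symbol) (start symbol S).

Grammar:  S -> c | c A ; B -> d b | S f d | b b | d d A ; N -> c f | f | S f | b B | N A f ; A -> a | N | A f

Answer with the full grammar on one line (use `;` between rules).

N, A are directly left-recursive.
For N: α = {A f}, β = {c f, f, S f, b B}. Rewrite as N → β N' and N' → α N' | ε.
For A: α = {f}, β = {a, N}. Rewrite as A → β A' and A' → α A' | ε.

S -> c | c A; B -> d b | S f d | b b | d d A; N -> c f N' | f N' | S f N' | b B N'; A -> a A' | N A'; N' -> A f N' | ε; A' -> f A' | ε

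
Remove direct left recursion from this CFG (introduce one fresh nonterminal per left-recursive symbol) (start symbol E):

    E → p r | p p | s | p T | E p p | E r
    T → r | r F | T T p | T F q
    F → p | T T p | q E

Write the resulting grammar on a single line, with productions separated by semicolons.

E, T are directly left-recursive.
For E: α = {p p, r}, β = {p r, p p, s, p T}. Rewrite as E → β E' and E' → α E' | ε.
For T: α = {T p, F q}, β = {r, r F}. Rewrite as T → β T' and T' → α T' | ε.

E → p r E' | p p E' | s E' | p T E'; T → r T' | r F T'; F → p | T T p | q E; E' → p p E' | r E' | ε; T' → T p T' | F q T' | ε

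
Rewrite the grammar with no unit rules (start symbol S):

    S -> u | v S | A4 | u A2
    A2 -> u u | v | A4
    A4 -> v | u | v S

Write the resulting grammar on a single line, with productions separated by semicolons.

Unit pairs: A2 ⇒* {A4}; S ⇒* {A4}.
For each unit pair (A, B), copy every non-unit production of B to A, then drop all unit productions.

S -> v | u | v S | u A2; A2 -> v | u | v S | u u; A4 -> v | u | v S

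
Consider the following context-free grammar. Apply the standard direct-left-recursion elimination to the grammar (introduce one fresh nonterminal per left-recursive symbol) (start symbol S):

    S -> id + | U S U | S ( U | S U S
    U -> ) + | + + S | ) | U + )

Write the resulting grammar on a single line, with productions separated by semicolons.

S -> id + S' | U S U S'; U -> ) + U' | + + S U' | ) U'; S' -> ( U S' | U S S' | ε; U' -> + ) U' | ε

S, U are directly left-recursive.
For S: α = {( U, U S}, β = {id +, U S U}. Rewrite as S → β S' and S' → α S' | ε.
For U: α = {+ )}, β = {) +, + + S, )}. Rewrite as U → β U' and U' → α U' | ε.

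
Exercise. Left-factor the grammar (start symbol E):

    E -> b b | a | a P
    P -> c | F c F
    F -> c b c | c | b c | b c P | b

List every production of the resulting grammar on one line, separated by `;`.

E has alternatives sharing prefix 'a': factor to E → a E' with E' → ε | P.
F has alternatives sharing prefix 'b': factor to F → b F' with F' → c | c P | ε.
F has alternatives sharing prefix 'c': factor to F → c F'' with F'' → b c | ε.
F' has alternatives sharing prefix 'c': factor to F' → c F''' with F''' → ε | P.

E -> b b | a E'; P -> c | F c F; F -> b F' | c F''; E' -> epsilon | P; F' -> epsilon | c F'''; F'' -> b c | epsilon; F''' -> epsilon | P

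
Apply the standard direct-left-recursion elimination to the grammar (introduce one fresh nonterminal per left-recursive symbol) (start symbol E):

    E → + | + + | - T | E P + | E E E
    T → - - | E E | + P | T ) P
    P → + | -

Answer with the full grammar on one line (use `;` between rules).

E → + E' | + + E' | - T E'; T → - - T' | E E T' | + P T'; P → + | -; E' → P + E' | E E E' | eps; T' → ) P T' | eps

E, T are directly left-recursive.
For E: α = {P +, E E}, β = {+, + +, - T}. Rewrite as E → β E' and E' → α E' | ε.
For T: α = {) P}, β = {- -, E E, + P}. Rewrite as T → β T' and T' → α T' | ε.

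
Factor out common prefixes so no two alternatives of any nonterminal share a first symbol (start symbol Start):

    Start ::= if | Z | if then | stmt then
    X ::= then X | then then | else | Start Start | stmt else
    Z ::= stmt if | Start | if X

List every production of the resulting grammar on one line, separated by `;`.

Start ::= Z | stmt then | if Start1; X ::= else | Start Start | stmt else | then X1; Z ::= stmt if | Start | if X; Start1 ::= epsilon | then; X1 ::= X | then

Start has alternatives sharing prefix 'if': factor to Start → if Start1 with Start1 → ε | then.
X has alternatives sharing prefix 'then': factor to X → then X1 with X1 → X | then.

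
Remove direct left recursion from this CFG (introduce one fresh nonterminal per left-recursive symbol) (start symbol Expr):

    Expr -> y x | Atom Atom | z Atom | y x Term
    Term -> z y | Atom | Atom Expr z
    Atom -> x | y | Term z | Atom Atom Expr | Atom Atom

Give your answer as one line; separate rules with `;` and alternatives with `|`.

Expr -> y x | Atom Atom | z Atom | y x Term; Term -> z y | Atom | Atom Expr z; Atom -> x Atom1 | y Atom1 | Term z Atom1; Atom1 -> Atom Expr Atom1 | Atom Atom1 | ε

Left recursion appears on Atom.
For Atom: α = {Atom Expr, Atom}, β = {x, y, Term z}. Rewrite as Atom → β Atom1 and Atom1 → α Atom1 | ε.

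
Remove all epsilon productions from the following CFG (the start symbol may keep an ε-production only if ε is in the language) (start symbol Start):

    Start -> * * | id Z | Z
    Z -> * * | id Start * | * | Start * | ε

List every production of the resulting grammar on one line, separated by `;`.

Nullable set = {Start, Z}.
ε ∈ L(G) since Start is nullable, so keep Start → ε.
Add the nullable-subset variants: Start → id Z gives id Z | id. Z → id Start * gives id Start * | id *.

Start -> * * | id Z | id | Z | ε; Z -> * * | id Start * | id * | * | Start *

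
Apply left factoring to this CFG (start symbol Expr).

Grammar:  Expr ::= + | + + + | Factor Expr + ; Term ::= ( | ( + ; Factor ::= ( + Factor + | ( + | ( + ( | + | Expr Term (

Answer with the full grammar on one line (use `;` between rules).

Expr has alternatives sharing prefix '+': factor to Expr → + Expr1 with Expr1 → ε | + +.
Term has alternatives sharing prefix '(': factor to Term → ( Term1 with Term1 → ε | +.
Factor has alternatives sharing prefix '( +': factor to Factor → ( + Factor1 with Factor1 → Factor + | ε | (.

Expr ::= Factor Expr + | + Expr1; Term ::= ( Term1; Factor ::= + | Expr Term ( | ( + Factor1; Expr1 ::= eps | + +; Term1 ::= eps | +; Factor1 ::= Factor + | eps | (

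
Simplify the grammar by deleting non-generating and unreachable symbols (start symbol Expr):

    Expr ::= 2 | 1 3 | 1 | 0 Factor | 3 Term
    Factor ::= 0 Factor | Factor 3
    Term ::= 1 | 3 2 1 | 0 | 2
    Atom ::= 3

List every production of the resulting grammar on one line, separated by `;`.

Expr ::= 2 | 1 3 | 1 | 3 Term; Term ::= 1 | 3 2 1 | 0 | 2

Generating nonterminals: {Atom, Expr, Term}.
Reachable from Expr after that: {Expr, Term}.
Removed useless symbols: {Atom, Factor} and every production mentioning them.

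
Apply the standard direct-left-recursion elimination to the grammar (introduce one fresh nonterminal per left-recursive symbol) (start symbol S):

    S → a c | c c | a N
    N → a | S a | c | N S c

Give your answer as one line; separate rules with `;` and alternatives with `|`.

Directly left-recursive nonterminal: N.
For N: α = {S c}, β = {a, S a, c}. Rewrite as N → β N' and N' → α N' | ε.

S → a c | c c | a N; N → a N' | S a N' | c N'; N' → S c N' | ε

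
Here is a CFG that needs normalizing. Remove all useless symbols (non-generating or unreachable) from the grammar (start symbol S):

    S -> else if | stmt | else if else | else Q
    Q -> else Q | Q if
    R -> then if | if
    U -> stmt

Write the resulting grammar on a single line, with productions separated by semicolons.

S -> else if | stmt | else if else

Generating nonterminals: {R, S, U}.
Reachable from S after that: {S}.
Removed useless symbols: {Q, R, U} and every production mentioning them.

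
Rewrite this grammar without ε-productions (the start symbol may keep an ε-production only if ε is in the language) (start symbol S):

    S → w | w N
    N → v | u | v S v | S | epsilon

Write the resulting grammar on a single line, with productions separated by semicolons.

The nullable symbols are {N}.
ε ∉ L(G), so no ε-production is kept.

S → w | w N; N → v | u | v S v | S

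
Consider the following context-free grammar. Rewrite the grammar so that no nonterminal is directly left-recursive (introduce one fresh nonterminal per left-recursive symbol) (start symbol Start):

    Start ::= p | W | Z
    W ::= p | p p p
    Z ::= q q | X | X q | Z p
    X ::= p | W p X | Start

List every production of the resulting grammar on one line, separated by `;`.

Start ::= p | W | Z; W ::= p | p p p; Z ::= q q Z1 | X Z1 | X q Z1; X ::= p | W p X | Start; Z1 ::= p Z1 | ε

Left recursion appears on Z.
For Z: α = {p}, β = {q q, X, X q}. Rewrite as Z → β Z1 and Z1 → α Z1 | ε.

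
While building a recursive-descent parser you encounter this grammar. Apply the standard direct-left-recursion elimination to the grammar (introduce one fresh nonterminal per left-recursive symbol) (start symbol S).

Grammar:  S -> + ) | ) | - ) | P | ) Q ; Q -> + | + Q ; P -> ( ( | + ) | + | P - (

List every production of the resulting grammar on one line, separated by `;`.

Left recursion appears on P.
For P: α = {- (}, β = {( (, + ), +}. Rewrite as P → β P' and P' → α P' | ε.

S -> + ) | ) | - ) | P | ) Q; Q -> + | + Q; P -> ( ( P' | + ) P' | + P'; P' -> - ( P' | ε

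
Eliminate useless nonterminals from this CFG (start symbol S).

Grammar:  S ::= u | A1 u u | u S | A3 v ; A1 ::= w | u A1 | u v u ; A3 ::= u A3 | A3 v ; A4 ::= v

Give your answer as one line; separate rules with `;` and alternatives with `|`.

Generating nonterminals: {A1, A4, S}.
Reachable from S after that: {A1, S}.
Removed useless symbols: {A3, A4} and every production mentioning them.

S ::= u | A1 u u | u S; A1 ::= w | u A1 | u v u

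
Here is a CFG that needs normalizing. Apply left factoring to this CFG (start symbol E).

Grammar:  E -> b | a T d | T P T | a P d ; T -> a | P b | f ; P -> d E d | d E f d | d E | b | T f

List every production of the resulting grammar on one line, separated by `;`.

E -> b | T P T | a E'; T -> a | P b | f; P -> b | T f | d E P'; E' -> T d | P d; P' -> d | f d | epsilon

E has alternatives sharing prefix 'a': factor to E → a E' with E' → T d | P d.
P has alternatives sharing prefix 'd E': factor to P → d E P' with P' → d | f d | ε.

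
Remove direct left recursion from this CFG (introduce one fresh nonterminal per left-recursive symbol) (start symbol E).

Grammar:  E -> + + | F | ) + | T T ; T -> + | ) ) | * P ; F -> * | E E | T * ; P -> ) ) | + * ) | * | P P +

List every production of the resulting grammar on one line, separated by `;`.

P is directly left-recursive.
For P: α = {P +}, β = {) ), + * ), *}. Rewrite as P → β P' and P' → α P' | ε.

E -> + + | F | ) + | T T; T -> + | ) ) | * P; F -> * | E E | T *; P -> ) ) P' | + * ) P' | * P'; P' -> P + P' | ε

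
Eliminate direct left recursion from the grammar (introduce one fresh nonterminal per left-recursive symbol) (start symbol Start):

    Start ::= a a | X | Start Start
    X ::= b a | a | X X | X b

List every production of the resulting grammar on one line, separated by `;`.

Start ::= a a Start1 | X Start1; X ::= b a X1 | a X1; Start1 ::= Start Start1 | epsilon; X1 ::= X X1 | b X1 | epsilon

Directly left-recursive nonterminals: Start, X.
For Start: α = {Start}, β = {a a, X}. Rewrite as Start → β Start1 and Start1 → α Start1 | ε.
For X: α = {X, b}, β = {b a, a}. Rewrite as X → β X1 and X1 → α X1 | ε.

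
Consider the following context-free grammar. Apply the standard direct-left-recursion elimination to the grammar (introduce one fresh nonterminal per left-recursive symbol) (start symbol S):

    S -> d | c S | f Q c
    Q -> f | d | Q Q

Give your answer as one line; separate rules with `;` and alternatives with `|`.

Left recursion appears on Q.
For Q: α = {Q}, β = {f, d}. Rewrite as Q → β Q' and Q' → α Q' | ε.

S -> d | c S | f Q c; Q -> f Q' | d Q'; Q' -> Q Q' | ε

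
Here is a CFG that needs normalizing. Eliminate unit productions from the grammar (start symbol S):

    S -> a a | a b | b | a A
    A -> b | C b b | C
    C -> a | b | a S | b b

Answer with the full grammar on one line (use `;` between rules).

Unit pairs: A ⇒* {C}.
Replace each nonterminal's rules with the union of the non-unit rules of every nonterminal it unit-derives.

S -> a a | a b | b | a A; A -> a | b | a S | b b | C b b; C -> a | b | a S | b b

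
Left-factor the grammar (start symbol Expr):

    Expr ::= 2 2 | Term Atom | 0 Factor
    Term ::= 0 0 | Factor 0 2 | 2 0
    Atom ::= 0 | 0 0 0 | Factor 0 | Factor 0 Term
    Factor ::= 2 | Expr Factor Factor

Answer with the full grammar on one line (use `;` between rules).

Expr ::= 2 2 | Term Atom | 0 Factor; Term ::= 0 0 | Factor 0 2 | 2 0; Atom ::= Factor 0 Atom1 | 0 Atom2; Factor ::= 2 | Expr Factor Factor; Atom1 ::= ε | Term; Atom2 ::= ε | 0 0

Atom has alternatives sharing prefix 'Factor 0': factor to Atom → Factor 0 Atom1 with Atom1 → ε | Term.
Atom has alternatives sharing prefix '0': factor to Atom → 0 Atom2 with Atom2 → ε | 0 0.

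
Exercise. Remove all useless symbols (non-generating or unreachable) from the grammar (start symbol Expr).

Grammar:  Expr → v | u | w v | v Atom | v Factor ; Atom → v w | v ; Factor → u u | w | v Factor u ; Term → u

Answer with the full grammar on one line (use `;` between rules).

Generating nonterminals: {Atom, Expr, Factor, Term}.
Reachable from Expr after that: {Atom, Expr, Factor}.
Removed useless symbols: {Term} and every production mentioning them.

Expr → v | u | w v | v Atom | v Factor; Atom → v w | v; Factor → u u | w | v Factor u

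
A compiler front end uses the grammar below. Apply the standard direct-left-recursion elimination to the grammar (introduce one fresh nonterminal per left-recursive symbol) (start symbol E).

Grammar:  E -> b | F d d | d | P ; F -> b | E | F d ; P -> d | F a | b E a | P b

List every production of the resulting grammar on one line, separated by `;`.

E -> b | F d d | d | P; F -> b F' | E F'; P -> d P' | F a P' | b E a P'; F' -> d F' | ε; P' -> b P' | ε

F, P are directly left-recursive.
For F: α = {d}, β = {b, E}. Rewrite as F → β F' and F' → α F' | ε.
For P: α = {b}, β = {d, F a, b E a}. Rewrite as P → β P' and P' → α P' | ε.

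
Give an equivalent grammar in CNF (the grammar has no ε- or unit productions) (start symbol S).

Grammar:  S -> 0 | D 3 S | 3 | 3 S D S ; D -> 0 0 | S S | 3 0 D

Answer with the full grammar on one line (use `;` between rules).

Introduce a nonterminal for each terminal appearing in a rule of length ≥ 2: X1 → 3, X2 → 0.
Binarize each right-hand side of length ≥ 3 by chaining fresh nonterminals (Y1, Y2, …): affected rules were S → D X1 S; S → X1 S D S; D → X1 X2 D.

S -> 0 | D Y1 | 3 | X1 Y2; D -> X2 X2 | S S | X1 Y4; X1 -> 3; X2 -> 0; Y1 -> X1 S; Y2 -> S Y3; Y3 -> D S; Y4 -> X2 D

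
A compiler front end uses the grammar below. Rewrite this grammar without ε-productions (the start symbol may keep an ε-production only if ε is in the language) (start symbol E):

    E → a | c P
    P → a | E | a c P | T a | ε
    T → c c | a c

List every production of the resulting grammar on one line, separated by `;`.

E → a | c P | c; P → a | E | a c P | a c | T a; T → c c | a c

Nullable nonterminals: {P}.
ε ∉ L(G), so no ε-production is kept.
Add the nullable-subset variants: E → c P gives c P | c. P → a c P gives a c P | a c.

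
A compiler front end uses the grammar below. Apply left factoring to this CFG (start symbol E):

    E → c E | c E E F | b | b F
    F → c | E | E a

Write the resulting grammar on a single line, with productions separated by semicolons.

E → c E E' | b E''; F → c | E F'; E' → ε | E F; E'' → ε | F; F' → ε | a

E has alternatives sharing prefix 'c E': factor to E → c E E' with E' → ε | E F.
E has alternatives sharing prefix 'b': factor to E → b E'' with E'' → ε | F.
F has alternatives sharing prefix 'E': factor to F → E F' with F' → ε | a.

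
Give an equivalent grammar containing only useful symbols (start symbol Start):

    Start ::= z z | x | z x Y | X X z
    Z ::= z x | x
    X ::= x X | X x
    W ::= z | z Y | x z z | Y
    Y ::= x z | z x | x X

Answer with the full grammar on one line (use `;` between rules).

Start ::= z z | x | z x Y; Y ::= x z | z x

Generating nonterminals: {Start, W, Y, Z}.
Reachable from Start after that: {Start, Y}.
Removed useless symbols: {W, X, Z} and every production mentioning them.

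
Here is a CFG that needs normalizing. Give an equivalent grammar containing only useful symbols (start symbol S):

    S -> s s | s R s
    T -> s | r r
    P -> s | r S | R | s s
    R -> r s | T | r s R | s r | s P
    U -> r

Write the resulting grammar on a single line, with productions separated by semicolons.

Generating nonterminals: {P, R, S, T, U}.
Reachable from S after that: {P, R, S, T}.
Removed useless symbols: {U} and every production mentioning them.

S -> s s | s R s; T -> s | r r; P -> s | r S | R | s s; R -> r s | T | r s R | s r | s P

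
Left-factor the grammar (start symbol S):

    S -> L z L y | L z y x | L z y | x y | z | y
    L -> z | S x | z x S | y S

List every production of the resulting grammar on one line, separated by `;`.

S has alternatives sharing prefix 'L z': factor to S → L z S' with S' → L y | y x | y.
L has alternatives sharing prefix 'z': factor to L → z L' with L' → ε | x S.
S' has alternatives sharing prefix 'y': factor to S' → y S'' with S'' → x | ε.

S -> x y | z | y | L z S'; L -> S x | y S | z L'; S' -> L y | y S''; L' -> ε | x S; S'' -> x | ε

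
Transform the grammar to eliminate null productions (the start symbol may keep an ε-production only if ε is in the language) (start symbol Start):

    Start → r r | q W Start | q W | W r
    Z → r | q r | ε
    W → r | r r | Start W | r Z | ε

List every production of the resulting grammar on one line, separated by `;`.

Nullable set = {W, Z}.
ε ∉ L(G), so no ε-production is kept.
Expand every rule over subsets of its nullable positions: Start → q W Start gives q W Start | q Start. Start → q W gives q W | q. Start → W r gives W r | r. W → Start W gives Start W | Start.

Start → r r | q W Start | q Start | q W | q | W r | r; Z → r | q r; W → r | r r | Start W | Start | r Z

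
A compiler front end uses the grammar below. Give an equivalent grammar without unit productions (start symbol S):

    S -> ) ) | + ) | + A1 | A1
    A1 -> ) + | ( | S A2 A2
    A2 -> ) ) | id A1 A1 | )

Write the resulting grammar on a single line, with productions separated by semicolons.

Unit pairs: S ⇒* {A1}.
For each unit pair (A, B), copy every non-unit production of B to A, then drop all unit productions.

S -> ) + | ( | S A2 A2 | ) ) | + ) | + A1; A1 -> ) + | ( | S A2 A2; A2 -> ) ) | id A1 A1 | )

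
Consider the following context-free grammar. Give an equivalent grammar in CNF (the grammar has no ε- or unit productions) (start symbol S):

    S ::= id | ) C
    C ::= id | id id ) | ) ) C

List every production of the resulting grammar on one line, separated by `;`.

S ::= id | X1 C; C ::= id | X2 Y1 | X1 Y2; X1 ::= ); X2 ::= id; Y1 ::= X2 X1; Y2 ::= X1 C

Introduce a nonterminal for each terminal appearing in a rule of length ≥ 2: X1 → ), X2 → id.
Binarize each right-hand side of length ≥ 3 by chaining fresh nonterminals (Y1, Y2, …): affected rules were C → X2 X2 X1; C → X1 X1 C.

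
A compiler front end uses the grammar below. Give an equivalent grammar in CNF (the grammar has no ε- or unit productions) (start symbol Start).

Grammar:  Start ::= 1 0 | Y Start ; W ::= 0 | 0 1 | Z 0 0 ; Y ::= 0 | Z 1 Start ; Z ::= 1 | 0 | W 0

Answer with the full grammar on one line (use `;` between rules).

Introduce a nonterminal for each terminal appearing in a rule of length ≥ 2: X1 → 1, X2 → 0.
Binarize each right-hand side of length ≥ 3 by chaining fresh nonterminals (Y1, Y2, …): affected rules were W → Z X2 X2; Y → Z X1 Start.

Start ::= X1 X2 | Y Start; W ::= 0 | X2 X1 | Z Y1; Y ::= 0 | Z Y2; Z ::= 1 | 0 | W X2; X1 ::= 1; X2 ::= 0; Y1 ::= X2 X2; Y2 ::= X1 Start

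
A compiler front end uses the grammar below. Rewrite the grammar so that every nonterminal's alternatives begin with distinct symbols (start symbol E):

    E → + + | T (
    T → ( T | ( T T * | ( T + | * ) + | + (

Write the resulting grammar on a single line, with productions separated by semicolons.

T has alternatives sharing prefix '( T': factor to T → ( T T' with T' → ε | T * | +.

E → + + | T (; T → * ) + | + ( | ( T T'; T' → ε | T * | +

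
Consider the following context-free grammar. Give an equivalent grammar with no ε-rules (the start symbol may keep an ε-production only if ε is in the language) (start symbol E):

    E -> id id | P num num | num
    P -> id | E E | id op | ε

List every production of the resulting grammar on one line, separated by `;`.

E -> id id | P num num | num num | num; P -> id | E E | id op

Nullable set = {P}.
ε ∉ L(G), so no ε-production is kept.
For each production, add variants omitting each subset of nullable occurrences: E → P num num gives P num num | num num.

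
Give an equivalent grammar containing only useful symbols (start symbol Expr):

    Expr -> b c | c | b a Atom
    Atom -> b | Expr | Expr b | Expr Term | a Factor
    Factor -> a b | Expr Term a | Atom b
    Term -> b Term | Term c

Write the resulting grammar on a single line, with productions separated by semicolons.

Expr -> b c | c | b a Atom; Atom -> b | Expr | Expr b | a Factor; Factor -> a b | Atom b

Generating nonterminals: {Atom, Expr, Factor}.
Reachable from Expr after that: {Atom, Expr, Factor}.
Removed useless symbols: {Term} and every production mentioning them.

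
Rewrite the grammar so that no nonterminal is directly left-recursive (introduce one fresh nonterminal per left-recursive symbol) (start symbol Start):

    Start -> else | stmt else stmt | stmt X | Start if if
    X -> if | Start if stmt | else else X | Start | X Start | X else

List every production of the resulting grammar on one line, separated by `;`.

Left recursion appears on Start, X.
For Start: α = {if if}, β = {else, stmt else stmt, stmt X}. Rewrite as Start → β Start1 and Start1 → α Start1 | ε.
For X: α = {Start, else}, β = {if, Start if stmt, else else X, Start}. Rewrite as X → β X1 and X1 → α X1 | ε.

Start -> else Start1 | stmt else stmt Start1 | stmt X Start1; X -> if X1 | Start if stmt X1 | else else X X1 | Start X1; Start1 -> if if Start1 | ε; X1 -> Start X1 | else X1 | ε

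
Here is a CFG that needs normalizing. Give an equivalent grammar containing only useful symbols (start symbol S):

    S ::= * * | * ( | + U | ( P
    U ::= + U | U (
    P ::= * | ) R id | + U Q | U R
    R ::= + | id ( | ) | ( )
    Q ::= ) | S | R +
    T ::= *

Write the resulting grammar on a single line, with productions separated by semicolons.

S ::= * * | * ( | ( P; P ::= * | ) R id; R ::= + | id ( | ) | ( )

Generating nonterminals: {P, Q, R, S, T}.
Reachable from S after that: {P, R, S}.
Removed useless symbols: {Q, T, U} and every production mentioning them.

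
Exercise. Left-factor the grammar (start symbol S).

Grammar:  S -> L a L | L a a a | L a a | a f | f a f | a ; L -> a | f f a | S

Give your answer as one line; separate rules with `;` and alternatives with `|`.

S -> f a f | L a S' | a S''; L -> a | f f a | S; S' -> L | a S'''; S'' -> f | ε; S''' -> a | ε

S has alternatives sharing prefix 'L a': factor to S → L a S' with S' → L | a a | a.
S has alternatives sharing prefix 'a': factor to S → a S'' with S'' → f | ε.
S' has alternatives sharing prefix 'a': factor to S' → a S''' with S''' → a | ε.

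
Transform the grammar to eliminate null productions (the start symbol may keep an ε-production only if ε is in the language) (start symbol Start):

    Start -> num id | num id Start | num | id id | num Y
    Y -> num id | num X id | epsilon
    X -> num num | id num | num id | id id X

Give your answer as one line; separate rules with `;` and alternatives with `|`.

Start -> num id | num id Start | num | id id | num Y; Y -> num id | num X id; X -> num num | id num | num id | id id X

The nullable symbols are {Y}.
ε ∉ L(G), so no ε-production is kept.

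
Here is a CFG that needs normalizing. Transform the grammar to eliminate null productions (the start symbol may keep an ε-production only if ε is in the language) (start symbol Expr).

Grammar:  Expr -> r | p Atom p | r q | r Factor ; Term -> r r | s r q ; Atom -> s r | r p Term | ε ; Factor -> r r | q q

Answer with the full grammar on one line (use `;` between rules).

Expr -> r | p Atom p | p p | r q | r Factor; Term -> r r | s r q; Atom -> s r | r p Term; Factor -> r r | q q

The nullable symbols are {Atom}.
ε ∉ L(G), so no ε-production is kept.
Expand every rule over subsets of its nullable positions: Expr → p Atom p gives p Atom p | p p.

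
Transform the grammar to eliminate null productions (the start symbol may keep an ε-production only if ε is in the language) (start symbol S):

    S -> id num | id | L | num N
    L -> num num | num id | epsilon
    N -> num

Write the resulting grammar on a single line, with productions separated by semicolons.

S -> id num | id | L | num N | ε; L -> num num | num id; N -> num

Nullable nonterminals: {L, S}.
ε ∈ L(G) since S is nullable, so keep S → ε.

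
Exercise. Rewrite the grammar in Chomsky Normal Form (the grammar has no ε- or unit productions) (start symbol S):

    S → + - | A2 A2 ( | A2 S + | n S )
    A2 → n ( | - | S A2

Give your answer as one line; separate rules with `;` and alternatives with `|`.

Introduce a nonterminal for each terminal appearing in a rule of length ≥ 2: X1 → +, X2 → -, X3 → (, X4 → n, X5 → ).
Binarize each right-hand side of length ≥ 3 by chaining fresh nonterminals (Y1, Y2, …): affected rules were S → A2 A2 X3; S → A2 S X1; S → X4 S X5.

S → X1 X2 | A2 Y1 | A2 Y2 | X4 Y3; A2 → X4 X3 | - | S A2; X1 → +; X2 → -; X3 → (; X4 → n; X5 → ); Y1 → A2 X3; Y2 → S X1; Y3 → S X5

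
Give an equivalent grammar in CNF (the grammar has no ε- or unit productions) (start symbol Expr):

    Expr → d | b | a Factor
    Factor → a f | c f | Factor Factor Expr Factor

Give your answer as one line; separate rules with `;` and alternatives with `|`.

Expr → d | b | X1 Factor; Factor → X1 X2 | X3 X2 | Factor Y1; X1 → a; X2 → f; X3 → c; Y1 → Factor Y2; Y2 → Expr Factor

Introduce a nonterminal for each terminal appearing in a rule of length ≥ 2: X1 → a, X2 → f, X3 → c.
Binarize each right-hand side of length ≥ 3 by chaining fresh nonterminals (Y1, Y2, …): affected rules were Factor → Factor Factor Expr Factor.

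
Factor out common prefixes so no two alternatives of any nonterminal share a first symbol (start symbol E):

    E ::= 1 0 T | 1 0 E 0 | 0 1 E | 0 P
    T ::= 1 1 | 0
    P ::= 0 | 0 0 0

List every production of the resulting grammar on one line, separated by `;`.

E has alternatives sharing prefix '1 0': factor to E → 1 0 E' with E' → T | E 0.
E has alternatives sharing prefix '0': factor to E → 0 E'' with E'' → 1 E | P.
P has alternatives sharing prefix '0': factor to P → 0 P' with P' → ε | 0 0.

E ::= 1 0 E' | 0 E''; T ::= 1 1 | 0; P ::= 0 P'; E' ::= T | E 0; E'' ::= 1 E | P; P' ::= ε | 0 0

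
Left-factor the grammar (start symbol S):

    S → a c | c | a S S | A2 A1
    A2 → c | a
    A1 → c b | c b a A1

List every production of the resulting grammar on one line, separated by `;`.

S → c | A2 A1 | a S'; A2 → c | a; A1 → c b A1'; S' → c | S S; A1' → ε | a A1

S has alternatives sharing prefix 'a': factor to S → a S' with S' → c | S S.
A1 has alternatives sharing prefix 'c b': factor to A1 → c b A1' with A1' → ε | a A1.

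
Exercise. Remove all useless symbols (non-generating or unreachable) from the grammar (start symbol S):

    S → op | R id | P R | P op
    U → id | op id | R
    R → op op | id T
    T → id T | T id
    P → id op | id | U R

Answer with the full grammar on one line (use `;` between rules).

Generating nonterminals: {P, R, S, U}.
Reachable from S after that: {P, R, S, U}.
Removed useless symbols: {T} and every production mentioning them.

S → op | R id | P R | P op; U → id | op id | R; R → op op; P → id op | id | U R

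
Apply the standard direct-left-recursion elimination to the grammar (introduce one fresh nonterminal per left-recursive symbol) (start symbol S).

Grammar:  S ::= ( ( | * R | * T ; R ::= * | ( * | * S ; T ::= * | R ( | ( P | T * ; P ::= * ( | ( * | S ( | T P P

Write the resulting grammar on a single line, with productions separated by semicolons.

S ::= ( ( | * R | * T; R ::= * | ( * | * S; T ::= * T' | R ( T' | ( P T'; P ::= * ( | ( * | S ( | T P P; T' ::= * T' | ε

Left recursion appears on T.
For T: α = {*}, β = {*, R (, ( P}. Rewrite as T → β T' and T' → α T' | ε.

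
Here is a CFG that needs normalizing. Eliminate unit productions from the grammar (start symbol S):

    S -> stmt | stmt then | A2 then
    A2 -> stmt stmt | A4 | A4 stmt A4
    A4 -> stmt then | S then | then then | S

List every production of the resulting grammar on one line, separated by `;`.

S -> stmt | stmt then | A2 then; A2 -> stmt then | S then | then then | stmt stmt | A4 stmt A4 | stmt | A2 then; A4 -> stmt then | S then | then then | stmt | A2 then

Unit pairs: A2 ⇒* {A4, S}; A4 ⇒* {S}.
Replace each nonterminal's rules with the union of the non-unit rules of every nonterminal it unit-derives.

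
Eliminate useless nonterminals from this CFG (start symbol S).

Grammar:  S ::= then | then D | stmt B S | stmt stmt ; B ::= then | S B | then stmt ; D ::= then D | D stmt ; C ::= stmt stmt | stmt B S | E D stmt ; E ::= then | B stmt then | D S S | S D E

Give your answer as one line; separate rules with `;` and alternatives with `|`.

Generating nonterminals: {B, C, E, S}.
Reachable from S after that: {B, S}.
Removed useless symbols: {C, D, E} and every production mentioning them.

S ::= then | stmt B S | stmt stmt; B ::= then | S B | then stmt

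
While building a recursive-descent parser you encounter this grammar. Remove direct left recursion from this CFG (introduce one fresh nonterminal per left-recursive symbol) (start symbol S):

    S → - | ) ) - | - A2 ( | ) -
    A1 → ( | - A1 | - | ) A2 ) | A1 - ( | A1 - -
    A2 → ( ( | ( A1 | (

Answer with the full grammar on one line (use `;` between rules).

Left recursion appears on A1.
For A1: α = {- (, - -}, β = {(, - A1, -, ) A2 )}. Rewrite as A1 → β A1' and A1' → α A1' | ε.

S → - | ) ) - | - A2 ( | ) -; A1 → ( A1' | - A1 A1' | - A1' | ) A2 ) A1'; A2 → ( ( | ( A1 | (; A1' → - ( A1' | - - A1' | ε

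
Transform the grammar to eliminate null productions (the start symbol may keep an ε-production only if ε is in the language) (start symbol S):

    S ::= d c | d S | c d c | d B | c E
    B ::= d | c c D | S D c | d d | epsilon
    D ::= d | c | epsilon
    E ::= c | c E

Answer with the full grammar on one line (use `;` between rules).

The nullable symbols are {B, D}.
ε ∉ L(G), so no ε-production is kept.
For each production, add variants omitting each subset of nullable occurrences: S → d B gives d B | d. B → c c D gives c c D | c c. B → S D c gives S D c | S c.

S ::= d c | d S | c d c | d B | d | c E; B ::= d | c c D | c c | S D c | S c | d d; D ::= d | c; E ::= c | c E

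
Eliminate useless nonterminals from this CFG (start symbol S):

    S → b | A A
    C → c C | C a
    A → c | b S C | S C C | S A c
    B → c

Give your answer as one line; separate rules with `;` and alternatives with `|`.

Generating nonterminals: {A, B, S}.
Reachable from S after that: {A, S}.
Removed useless symbols: {B, C} and every production mentioning them.

S → b | A A; A → c | S A c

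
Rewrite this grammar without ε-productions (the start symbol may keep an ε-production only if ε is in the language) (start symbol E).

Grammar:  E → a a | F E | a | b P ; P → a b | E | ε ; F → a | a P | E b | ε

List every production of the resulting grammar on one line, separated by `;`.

E → a a | F E | a | b P | b; P → a b | E; F → a | a P | E b

The nullable symbols are {F, P}.
ε ∉ L(G), so no ε-production is kept.
For each production, add variants omitting each subset of nullable occurrences: E → b P gives b P | b.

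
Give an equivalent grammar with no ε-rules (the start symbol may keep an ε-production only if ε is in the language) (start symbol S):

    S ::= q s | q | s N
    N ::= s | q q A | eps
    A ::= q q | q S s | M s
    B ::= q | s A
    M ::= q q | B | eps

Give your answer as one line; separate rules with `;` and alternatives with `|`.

The nullable symbols are {M, N}.
ε ∉ L(G), so no ε-production is kept.
Expand every rule over subsets of its nullable positions: S → s N gives s N | s. A → M s gives M s | s.

S ::= q s | q | s N | s; N ::= s | q q A; A ::= q q | q S s | M s | s; B ::= q | s A; M ::= q q | B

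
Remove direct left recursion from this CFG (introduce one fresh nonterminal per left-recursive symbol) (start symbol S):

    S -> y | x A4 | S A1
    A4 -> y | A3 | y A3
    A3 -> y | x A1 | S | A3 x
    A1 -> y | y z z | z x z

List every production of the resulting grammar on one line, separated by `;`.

S -> y S' | x A4 S'; A4 -> y | A3 | y A3; A3 -> y A3' | x A1 A3' | S A3'; A1 -> y | y z z | z x z; S' -> A1 S' | epsilon; A3' -> x A3' | epsilon

Directly left-recursive nonterminals: S, A3.
For S: α = {A1}, β = {y, x A4}. Rewrite as S → β S' and S' → α S' | ε.
For A3: α = {x}, β = {y, x A1, S}. Rewrite as A3 → β A3' and A3' → α A3' | ε.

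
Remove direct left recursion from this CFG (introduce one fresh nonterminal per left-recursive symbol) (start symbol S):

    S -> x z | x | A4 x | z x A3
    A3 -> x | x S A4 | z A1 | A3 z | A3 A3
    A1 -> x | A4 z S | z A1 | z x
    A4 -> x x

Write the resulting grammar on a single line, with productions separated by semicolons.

Directly left-recursive nonterminal: A3.
For A3: α = {z, A3}, β = {x, x S A4, z A1}. Rewrite as A3 → β A3' and A3' → α A3' | ε.

S -> x z | x | A4 x | z x A3; A3 -> x A3' | x S A4 A3' | z A1 A3'; A1 -> x | A4 z S | z A1 | z x; A4 -> x x; A3' -> z A3' | A3 A3' | ε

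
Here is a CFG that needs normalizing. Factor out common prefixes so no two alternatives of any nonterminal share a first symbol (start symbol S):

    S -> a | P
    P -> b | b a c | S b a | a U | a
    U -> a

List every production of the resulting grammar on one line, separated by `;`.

P has alternatives sharing prefix 'b': factor to P → b P' with P' → ε | a c.
P has alternatives sharing prefix 'a': factor to P → a P'' with P'' → U | ε.

S -> a | P; P -> S b a | b P' | a P''; U -> a; P' -> ε | a c; P'' -> U | ε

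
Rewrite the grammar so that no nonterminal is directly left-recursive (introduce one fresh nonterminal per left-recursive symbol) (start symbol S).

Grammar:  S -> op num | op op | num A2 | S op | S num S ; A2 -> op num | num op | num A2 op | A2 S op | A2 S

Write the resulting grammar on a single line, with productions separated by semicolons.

S -> op num S' | op op S' | num A2 S'; A2 -> op num A2' | num op A2' | num A2 op A2'; S' -> op S' | num S S' | ε; A2' -> S op A2' | S A2' | ε

S, A2 are directly left-recursive.
For S: α = {op, num S}, β = {op num, op op, num A2}. Rewrite as S → β S' and S' → α S' | ε.
For A2: α = {S op, S}, β = {op num, num op, num A2 op}. Rewrite as A2 → β A2' and A2' → α A2' | ε.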